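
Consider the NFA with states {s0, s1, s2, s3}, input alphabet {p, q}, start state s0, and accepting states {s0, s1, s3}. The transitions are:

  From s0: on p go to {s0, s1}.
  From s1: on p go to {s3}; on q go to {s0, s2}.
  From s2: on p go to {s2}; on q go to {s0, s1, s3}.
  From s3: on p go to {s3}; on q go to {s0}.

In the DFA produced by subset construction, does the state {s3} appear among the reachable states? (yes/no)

Start state of the DFA: {s0}.
{s0} --p--> {s0, s1}  [new]
{s0} --q--> ∅  [new]
{s0, s1} --p--> {s0, s1, s3}  [new]
{s0, s1} --q--> {s0, s2}  [new]
∅ --p--> ∅  [seen]
∅ --q--> ∅  [seen]
{s0, s1, s3} --p--> {s0, s1, s3}  [seen]
{s0, s1, s3} --q--> {s0, s2}  [seen]
{s0, s2} --p--> {s0, s1, s2}  [new]
{s0, s2} --q--> {s0, s1, s3}  [seen]
{s0, s1, s2} --p--> {s0, s1, s2, s3}  [new]
{s0, s1, s2} --q--> {s0, s1, s2, s3}  [seen]
{s0, s1, s2, s3} --p--> {s0, s1, s2, s3}  [seen]
{s0, s1, s2, s3} --q--> {s0, s1, s2, s3}  [seen]
Reachable DFA states: {s0}, {s0, s1}, ∅, {s0, s1, s3}, {s0, s2}, {s0, s1, s2}, {s0, s1, s2, s3}.
{s3} is not among them.

no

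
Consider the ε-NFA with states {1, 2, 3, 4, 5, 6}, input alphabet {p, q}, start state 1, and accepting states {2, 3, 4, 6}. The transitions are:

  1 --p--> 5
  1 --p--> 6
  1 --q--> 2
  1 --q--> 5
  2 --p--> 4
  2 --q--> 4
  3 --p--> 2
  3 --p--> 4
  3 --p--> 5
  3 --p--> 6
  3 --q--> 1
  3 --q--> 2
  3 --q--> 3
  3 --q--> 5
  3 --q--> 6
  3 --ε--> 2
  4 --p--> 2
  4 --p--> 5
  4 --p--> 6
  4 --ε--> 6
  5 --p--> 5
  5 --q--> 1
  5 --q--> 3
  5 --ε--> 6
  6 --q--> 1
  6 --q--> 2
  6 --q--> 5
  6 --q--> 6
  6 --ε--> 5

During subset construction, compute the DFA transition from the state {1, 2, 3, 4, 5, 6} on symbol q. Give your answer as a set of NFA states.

{1, 2, 3, 4, 5, 6}

δ(1,q) = {2, 5}; δ(2,q) = {4}; δ(3,q) = {1, 2, 3, 5, 6}; δ(4,q) = ∅; δ(5,q) = {1, 3}; δ(6,q) = {1, 2, 5, 6}.
Union: {1, 2, 3, 4, 5, 6}.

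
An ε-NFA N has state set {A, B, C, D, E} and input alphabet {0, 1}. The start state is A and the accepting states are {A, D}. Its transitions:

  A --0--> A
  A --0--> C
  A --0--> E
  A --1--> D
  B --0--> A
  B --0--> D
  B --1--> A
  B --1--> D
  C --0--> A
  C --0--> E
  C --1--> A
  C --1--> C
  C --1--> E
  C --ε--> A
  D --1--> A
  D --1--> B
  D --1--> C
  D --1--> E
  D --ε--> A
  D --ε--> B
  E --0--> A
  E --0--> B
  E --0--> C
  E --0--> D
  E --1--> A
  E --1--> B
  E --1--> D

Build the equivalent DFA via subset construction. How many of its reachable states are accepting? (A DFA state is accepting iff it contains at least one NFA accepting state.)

Start state of the DFA: {A} (ε-closure of the NFA start).
{A} --0--> {A, C, E}  [new]
{A} --1--> {A, B, D}  [new]
{A, C, E} --0--> {A, B, C, D, E}  [new]
{A, C, E} --1--> {A, B, C, D, E}  [seen]
{A, B, D} --0--> {A, B, C, D, E}  [seen]
{A, B, D} --1--> {A, B, C, D, E}  [seen]
{A, B, C, D, E} --0--> {A, B, C, D, E}  [seen]
{A, B, C, D, E} --1--> {A, B, C, D, E}  [seen]
Reachable DFA states: {A}, {A, C, E}, {A, B, D}, {A, B, C, D, E}.
Accepting DFA states (contain an NFA accepting state): {A}, {A, C, E}, {A, B, D}, {A, B, C, D, E}.

4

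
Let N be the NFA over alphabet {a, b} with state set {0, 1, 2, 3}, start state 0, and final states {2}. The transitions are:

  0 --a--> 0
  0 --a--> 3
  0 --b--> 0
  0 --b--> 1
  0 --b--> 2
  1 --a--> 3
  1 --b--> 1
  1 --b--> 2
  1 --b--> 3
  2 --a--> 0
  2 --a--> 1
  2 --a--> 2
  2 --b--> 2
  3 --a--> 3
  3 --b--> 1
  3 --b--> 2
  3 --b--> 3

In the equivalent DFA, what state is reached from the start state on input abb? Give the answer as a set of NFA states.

Start: {0}.
δ(0,a) = {0, 3}.
Union: {0, 3}.
After a: {0, 3}.
δ(0,b) = {0, 1, 2}; δ(3,b) = {1, 2, 3}.
Union: {0, 1, 2, 3}.
After b: {0, 1, 2, 3}.
δ(0,b) = {0, 1, 2}; δ(1,b) = {1, 2, 3}; δ(2,b) = {2}; δ(3,b) = {1, 2, 3}.
Union: {0, 1, 2, 3}.
After b: {0, 1, 2, 3}.

{0, 1, 2, 3}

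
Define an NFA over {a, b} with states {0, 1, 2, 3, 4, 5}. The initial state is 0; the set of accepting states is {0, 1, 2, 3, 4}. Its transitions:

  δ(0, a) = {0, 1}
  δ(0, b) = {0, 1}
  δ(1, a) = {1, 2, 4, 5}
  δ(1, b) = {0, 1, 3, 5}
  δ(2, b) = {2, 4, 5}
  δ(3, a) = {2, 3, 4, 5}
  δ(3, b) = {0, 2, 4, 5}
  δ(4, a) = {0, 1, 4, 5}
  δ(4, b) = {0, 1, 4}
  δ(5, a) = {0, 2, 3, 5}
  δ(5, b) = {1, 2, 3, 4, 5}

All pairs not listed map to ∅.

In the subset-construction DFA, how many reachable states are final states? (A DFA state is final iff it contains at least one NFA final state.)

5

Start state of the DFA: {0}.
{0} --a--> {0, 1}  [new]
{0} --b--> {0, 1}  [seen]
{0, 1} --a--> {0, 1, 2, 4, 5}  [new]
{0, 1} --b--> {0, 1, 3, 5}  [new]
{0, 1, 2, 4, 5} --a--> {0, 1, 2, 3, 4, 5}  [new]
{0, 1, 2, 4, 5} --b--> {0, 1, 2, 3, 4, 5}  [seen]
{0, 1, 3, 5} --a--> {0, 1, 2, 3, 4, 5}  [seen]
{0, 1, 3, 5} --b--> {0, 1, 2, 3, 4, 5}  [seen]
{0, 1, 2, 3, 4, 5} --a--> {0, 1, 2, 3, 4, 5}  [seen]
{0, 1, 2, 3, 4, 5} --b--> {0, 1, 2, 3, 4, 5}  [seen]
Reachable DFA states: {0}, {0, 1}, {0, 1, 2, 4, 5}, {0, 1, 3, 5}, {0, 1, 2, 3, 4, 5}.
Accepting DFA states (contain an NFA accepting state): {0}, {0, 1}, {0, 1, 2, 4, 5}, {0, 1, 3, 5}, {0, 1, 2, 3, 4, 5}.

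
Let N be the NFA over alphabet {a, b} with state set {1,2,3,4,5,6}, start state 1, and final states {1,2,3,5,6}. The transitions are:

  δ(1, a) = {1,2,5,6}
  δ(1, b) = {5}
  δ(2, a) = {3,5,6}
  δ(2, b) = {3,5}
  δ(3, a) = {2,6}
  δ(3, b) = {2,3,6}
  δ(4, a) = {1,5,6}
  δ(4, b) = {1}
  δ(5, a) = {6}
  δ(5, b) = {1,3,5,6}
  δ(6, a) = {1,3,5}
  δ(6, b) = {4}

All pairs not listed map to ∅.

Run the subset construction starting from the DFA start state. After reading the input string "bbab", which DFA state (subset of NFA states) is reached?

{1,2,3,4,5,6}

Start: {1}.
δ(1,b) = {5}.
Union: {5}.
After b: {5}.
δ(5,b) = {1,3,5,6}.
Union: {1,3,5,6}.
After b: {1,3,5,6}.
δ(1,a) = {1,2,5,6}; δ(3,a) = {2,6}; δ(5,a) = {6}; δ(6,a) = {1,3,5}.
Union: {1,2,3,5,6}.
After a: {1,2,3,5,6}.
δ(1,b) = {5}; δ(2,b) = {3,5}; δ(3,b) = {2,3,6}; δ(5,b) = {1,3,5,6}; δ(6,b) = {4}.
Union: {1,2,3,4,5,6}.
After b: {1,2,3,4,5,6}.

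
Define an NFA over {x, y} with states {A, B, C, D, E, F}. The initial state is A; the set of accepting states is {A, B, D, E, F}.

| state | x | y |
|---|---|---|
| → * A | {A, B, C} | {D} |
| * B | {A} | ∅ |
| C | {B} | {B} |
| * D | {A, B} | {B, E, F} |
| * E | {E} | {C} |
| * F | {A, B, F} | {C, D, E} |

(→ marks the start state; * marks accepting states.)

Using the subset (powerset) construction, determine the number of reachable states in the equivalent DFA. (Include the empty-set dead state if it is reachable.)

15

Start state of the DFA: {A}.
{A} --x--> {A, B, C}  [new]
{A} --y--> {D}  [new]
{A, B, C} --x--> {A, B, C}  [seen]
{A, B, C} --y--> {B, D}  [new]
{D} --x--> {A, B}  [new]
{D} --y--> {B, E, F}  [new]
{B, D} --x--> {A, B}  [seen]
{B, D} --y--> {B, E, F}  [seen]
{A, B} --x--> {A, B, C}  [seen]
{A, B} --y--> {D}  [seen]
{B, E, F} --x--> {A, B, E, F}  [new]
{B, E, F} --y--> {C, D, E}  [new]
{A, B, E, F} --x--> {A, B, C, E, F}  [new]
{A, B, E, F} --y--> {C, D, E}  [seen]
{C, D, E} --x--> {A, B, E}  [new]
{C, D, E} --y--> {B, C, E, F}  [new]
{A, B, C, E, F} --x--> {A, B, C, E, F}  [seen]
{A, B, C, E, F} --y--> {B, C, D, E}  [new]
{A, B, E} --x--> {A, B, C, E}  [new]
{A, B, E} --y--> {C, D}  [new]
{B, C, E, F} --x--> {A, B, E, F}  [seen]
{B, C, E, F} --y--> {B, C, D, E}  [seen]
{B, C, D, E} --x--> {A, B, E}  [seen]
{B, C, D, E} --y--> {B, C, E, F}  [seen]
{A, B, C, E} --x--> {A, B, C, E}  [seen]
{A, B, C, E} --y--> {B, C, D}  [new]
{C, D} --x--> {A, B}  [seen]
{C, D} --y--> {B, E, F}  [seen]
{B, C, D} --x--> {A, B}  [seen]
{B, C, D} --y--> {B, E, F}  [seen]
Reachable DFA states: {A}, {A, B, C}, {D}, {B, D}, {A, B}, {B, E, F}, {A, B, E, F}, {C, D, E}, {A, B, C, E, F}, {A, B, E}, {B, C, E, F}, {B, C, D, E}, {A, B, C, E}, {C, D}, {B, C, D}.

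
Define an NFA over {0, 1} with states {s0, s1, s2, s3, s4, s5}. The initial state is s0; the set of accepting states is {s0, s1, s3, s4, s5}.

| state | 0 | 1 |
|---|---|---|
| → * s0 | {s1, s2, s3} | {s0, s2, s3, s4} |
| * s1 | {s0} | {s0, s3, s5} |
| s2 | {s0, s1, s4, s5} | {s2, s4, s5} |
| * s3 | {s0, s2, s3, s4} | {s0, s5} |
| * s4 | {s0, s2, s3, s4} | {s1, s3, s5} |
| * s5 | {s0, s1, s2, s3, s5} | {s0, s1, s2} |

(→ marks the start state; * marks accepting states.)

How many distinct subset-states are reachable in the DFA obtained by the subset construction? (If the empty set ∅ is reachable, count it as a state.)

5

Start state of the DFA: {s0}.
{s0} --0--> {s1, s2, s3}  [new]
{s0} --1--> {s0, s2, s3, s4}  [new]
{s1, s2, s3} --0--> {s0, s1, s2, s3, s4, s5}  [new]
{s1, s2, s3} --1--> {s0, s2, s3, s4, s5}  [new]
{s0, s2, s3, s4} --0--> {s0, s1, s2, s3, s4, s5}  [seen]
{s0, s2, s3, s4} --1--> {s0, s1, s2, s3, s4, s5}  [seen]
{s0, s1, s2, s3, s4, s5} --0--> {s0, s1, s2, s3, s4, s5}  [seen]
{s0, s1, s2, s3, s4, s5} --1--> {s0, s1, s2, s3, s4, s5}  [seen]
{s0, s2, s3, s4, s5} --0--> {s0, s1, s2, s3, s4, s5}  [seen]
{s0, s2, s3, s4, s5} --1--> {s0, s1, s2, s3, s4, s5}  [seen]
Reachable DFA states: {s0}, {s1, s2, s3}, {s0, s2, s3, s4}, {s0, s1, s2, s3, s4, s5}, {s0, s2, s3, s4, s5}.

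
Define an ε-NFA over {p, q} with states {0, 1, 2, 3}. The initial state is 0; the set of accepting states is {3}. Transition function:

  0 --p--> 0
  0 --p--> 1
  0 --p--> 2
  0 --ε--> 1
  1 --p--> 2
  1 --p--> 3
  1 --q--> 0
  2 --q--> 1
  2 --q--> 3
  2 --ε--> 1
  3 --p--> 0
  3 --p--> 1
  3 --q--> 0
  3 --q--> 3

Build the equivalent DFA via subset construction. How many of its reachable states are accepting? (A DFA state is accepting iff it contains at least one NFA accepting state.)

Start state of the DFA: {0, 1} (ε-closure of the NFA start).
{0, 1} --p--> {0, 1, 2, 3}  [new]
{0, 1} --q--> {0, 1}  [seen]
{0, 1, 2, 3} --p--> {0, 1, 2, 3}  [seen]
{0, 1, 2, 3} --q--> {0, 1, 3}  [new]
{0, 1, 3} --p--> {0, 1, 2, 3}  [seen]
{0, 1, 3} --q--> {0, 1, 3}  [seen]
Reachable DFA states: {0, 1}, {0, 1, 2, 3}, {0, 1, 3}.
Accepting DFA states (contain an NFA accepting state): {0, 1, 2, 3}, {0, 1, 3}.

2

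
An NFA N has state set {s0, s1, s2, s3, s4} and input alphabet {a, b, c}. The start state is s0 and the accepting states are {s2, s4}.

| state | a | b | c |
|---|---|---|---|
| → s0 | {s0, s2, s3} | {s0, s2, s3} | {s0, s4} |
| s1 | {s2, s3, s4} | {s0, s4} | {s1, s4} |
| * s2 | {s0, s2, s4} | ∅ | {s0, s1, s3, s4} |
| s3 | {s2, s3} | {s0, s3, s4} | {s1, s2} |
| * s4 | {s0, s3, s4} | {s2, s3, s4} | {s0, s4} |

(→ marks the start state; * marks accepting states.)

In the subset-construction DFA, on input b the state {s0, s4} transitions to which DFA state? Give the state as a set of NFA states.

δ(s0,b) = {s0, s2, s3}; δ(s4,b) = {s2, s3, s4}.
Union: {s0, s2, s3, s4}.

{s0, s2, s3, s4}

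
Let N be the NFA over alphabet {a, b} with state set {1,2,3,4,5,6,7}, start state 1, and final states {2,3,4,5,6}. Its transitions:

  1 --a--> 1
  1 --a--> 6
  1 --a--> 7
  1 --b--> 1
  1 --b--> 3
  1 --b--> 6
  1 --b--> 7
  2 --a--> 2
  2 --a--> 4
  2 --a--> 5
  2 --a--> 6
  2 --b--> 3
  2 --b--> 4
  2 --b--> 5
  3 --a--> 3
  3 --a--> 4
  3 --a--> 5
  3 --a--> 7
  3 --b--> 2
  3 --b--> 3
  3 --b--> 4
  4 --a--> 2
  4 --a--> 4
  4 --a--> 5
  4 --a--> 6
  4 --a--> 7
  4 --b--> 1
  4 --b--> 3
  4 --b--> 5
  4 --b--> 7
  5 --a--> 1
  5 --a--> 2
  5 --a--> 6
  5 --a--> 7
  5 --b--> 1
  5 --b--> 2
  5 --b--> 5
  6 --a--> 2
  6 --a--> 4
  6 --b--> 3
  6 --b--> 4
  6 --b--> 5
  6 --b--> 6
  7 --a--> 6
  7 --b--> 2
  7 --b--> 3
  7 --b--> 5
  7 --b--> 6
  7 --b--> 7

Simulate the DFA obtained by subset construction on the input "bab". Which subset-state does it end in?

Start: {1}.
δ(1,b) = {1,3,6,7}.
Union: {1,3,6,7}.
After b: {1,3,6,7}.
δ(1,a) = {1,6,7}; δ(3,a) = {3,4,5,7}; δ(6,a) = {2,4}; δ(7,a) = {6}.
Union: {1,2,3,4,5,6,7}.
After a: {1,2,3,4,5,6,7}.
δ(1,b) = {1,3,6,7}; δ(2,b) = {3,4,5}; δ(3,b) = {2,3,4}; δ(4,b) = {1,3,5,7}; δ(5,b) = {1,2,5}; δ(6,b) = {3,4,5,6}; δ(7,b) = {2,3,5,6,7}.
Union: {1,2,3,4,5,6,7}.
After b: {1,2,3,4,5,6,7}.

{1,2,3,4,5,6,7}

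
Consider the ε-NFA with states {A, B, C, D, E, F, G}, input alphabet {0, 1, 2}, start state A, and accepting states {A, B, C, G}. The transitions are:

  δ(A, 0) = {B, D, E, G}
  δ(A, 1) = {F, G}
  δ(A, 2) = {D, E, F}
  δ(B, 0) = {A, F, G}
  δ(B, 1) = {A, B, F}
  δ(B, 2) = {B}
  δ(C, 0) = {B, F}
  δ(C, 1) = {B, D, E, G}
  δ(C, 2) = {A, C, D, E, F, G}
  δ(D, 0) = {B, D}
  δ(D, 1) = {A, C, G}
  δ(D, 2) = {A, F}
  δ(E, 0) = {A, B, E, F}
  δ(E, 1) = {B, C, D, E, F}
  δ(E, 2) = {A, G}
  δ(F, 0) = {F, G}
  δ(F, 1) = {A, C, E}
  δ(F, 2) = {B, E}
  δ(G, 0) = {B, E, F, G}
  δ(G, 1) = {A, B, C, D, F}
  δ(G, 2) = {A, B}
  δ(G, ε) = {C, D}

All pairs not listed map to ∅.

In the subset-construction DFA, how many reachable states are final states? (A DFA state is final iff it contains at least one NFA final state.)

Start state of the DFA: {A} (ε-closure of the NFA start).
{A} --0--> {B, C, D, E, G}  [new]
{A} --1--> {C, D, F, G}  [new]
{A} --2--> {D, E, F}  [new]
{B, C, D, E, G} --0--> {A, B, C, D, E, F, G}  [new]
{B, C, D, E, G} --1--> {A, B, C, D, E, F, G}  [seen]
{B, C, D, E, G} --2--> {A, B, C, D, E, F, G}  [seen]
{C, D, F, G} --0--> {B, C, D, E, F, G}  [new]
{C, D, F, G} --1--> {A, B, C, D, E, F, G}  [seen]
{C, D, F, G} --2--> {A, B, C, D, E, F, G}  [seen]
{D, E, F} --0--> {A, B, C, D, E, F, G}  [seen]
{D, E, F} --1--> {A, B, C, D, E, F, G}  [seen]
{D, E, F} --2--> {A, B, C, D, E, F, G}  [seen]
{A, B, C, D, E, F, G} --0--> {A, B, C, D, E, F, G}  [seen]
{A, B, C, D, E, F, G} --1--> {A, B, C, D, E, F, G}  [seen]
{A, B, C, D, E, F, G} --2--> {A, B, C, D, E, F, G}  [seen]
{B, C, D, E, F, G} --0--> {A, B, C, D, E, F, G}  [seen]
{B, C, D, E, F, G} --1--> {A, B, C, D, E, F, G}  [seen]
{B, C, D, E, F, G} --2--> {A, B, C, D, E, F, G}  [seen]
Reachable DFA states: {A}, {B, C, D, E, G}, {C, D, F, G}, {D, E, F}, {A, B, C, D, E, F, G}, {B, C, D, E, F, G}.
Accepting DFA states (contain an NFA accepting state): {A}, {B, C, D, E, G}, {C, D, F, G}, {A, B, C, D, E, F, G}, {B, C, D, E, F, G}.

5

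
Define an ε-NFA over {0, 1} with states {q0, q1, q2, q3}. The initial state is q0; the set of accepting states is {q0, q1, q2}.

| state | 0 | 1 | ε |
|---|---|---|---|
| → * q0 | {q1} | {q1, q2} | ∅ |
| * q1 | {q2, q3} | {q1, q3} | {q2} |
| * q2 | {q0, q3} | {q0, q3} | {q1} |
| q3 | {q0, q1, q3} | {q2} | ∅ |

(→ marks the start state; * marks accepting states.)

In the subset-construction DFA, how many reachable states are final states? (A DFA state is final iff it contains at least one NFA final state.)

3

Start state of the DFA: {q0} (ε-closure of the NFA start).
{q0} --0--> {q1, q2}  [new]
{q0} --1--> {q1, q2}  [seen]
{q1, q2} --0--> {q0, q1, q2, q3}  [new]
{q1, q2} --1--> {q0, q1, q2, q3}  [seen]
{q0, q1, q2, q3} --0--> {q0, q1, q2, q3}  [seen]
{q0, q1, q2, q3} --1--> {q0, q1, q2, q3}  [seen]
Reachable DFA states: {q0}, {q1, q2}, {q0, q1, q2, q3}.
Accepting DFA states (contain an NFA accepting state): {q0}, {q1, q2}, {q0, q1, q2, q3}.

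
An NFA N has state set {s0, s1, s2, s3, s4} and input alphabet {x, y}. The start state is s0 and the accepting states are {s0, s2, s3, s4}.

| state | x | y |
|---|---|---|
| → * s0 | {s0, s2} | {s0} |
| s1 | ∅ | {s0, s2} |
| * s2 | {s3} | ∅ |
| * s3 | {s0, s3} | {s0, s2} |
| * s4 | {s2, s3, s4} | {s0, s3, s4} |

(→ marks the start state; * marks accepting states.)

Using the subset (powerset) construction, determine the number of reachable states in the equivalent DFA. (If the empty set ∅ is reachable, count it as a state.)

Start state of the DFA: {s0}.
{s0} --x--> {s0, s2}  [new]
{s0} --y--> {s0}  [seen]
{s0, s2} --x--> {s0, s2, s3}  [new]
{s0, s2} --y--> {s0}  [seen]
{s0, s2, s3} --x--> {s0, s2, s3}  [seen]
{s0, s2, s3} --y--> {s0, s2}  [seen]
Reachable DFA states: {s0}, {s0, s2}, {s0, s2, s3}.

3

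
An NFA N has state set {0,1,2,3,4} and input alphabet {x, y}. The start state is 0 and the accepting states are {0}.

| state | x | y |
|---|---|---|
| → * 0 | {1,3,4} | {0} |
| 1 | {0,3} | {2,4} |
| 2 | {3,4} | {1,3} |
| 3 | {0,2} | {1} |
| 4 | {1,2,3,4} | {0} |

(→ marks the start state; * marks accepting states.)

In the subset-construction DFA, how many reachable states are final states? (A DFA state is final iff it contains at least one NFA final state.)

Start state of the DFA: {0}.
{0} --x--> {1,3,4}  [new]
{0} --y--> {0}  [seen]
{1,3,4} --x--> {0,1,2,3,4}  [new]
{1,3,4} --y--> {0,1,2,4}  [new]
{0,1,2,3,4} --x--> {0,1,2,3,4}  [seen]
{0,1,2,3,4} --y--> {0,1,2,3,4}  [seen]
{0,1,2,4} --x--> {0,1,2,3,4}  [seen]
{0,1,2,4} --y--> {0,1,2,3,4}  [seen]
Reachable DFA states: {0}, {1,3,4}, {0,1,2,3,4}, {0,1,2,4}.
Accepting DFA states (contain an NFA accepting state): {0}, {0,1,2,3,4}, {0,1,2,4}.

3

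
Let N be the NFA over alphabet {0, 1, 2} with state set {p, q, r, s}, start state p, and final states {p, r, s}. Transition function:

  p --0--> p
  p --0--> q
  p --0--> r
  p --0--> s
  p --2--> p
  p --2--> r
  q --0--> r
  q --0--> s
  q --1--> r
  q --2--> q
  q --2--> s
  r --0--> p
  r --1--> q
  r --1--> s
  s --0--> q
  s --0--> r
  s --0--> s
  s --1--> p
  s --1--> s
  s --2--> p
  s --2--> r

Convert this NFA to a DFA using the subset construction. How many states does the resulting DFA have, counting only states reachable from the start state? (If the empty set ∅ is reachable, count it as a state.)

8

Start state of the DFA: {p}.
{p} --0--> {p, q, r, s}  [new]
{p} --1--> ∅  [new]
{p} --2--> {p, r}  [new]
{p, q, r, s} --0--> {p, q, r, s}  [seen]
{p, q, r, s} --1--> {p, q, r, s}  [seen]
{p, q, r, s} --2--> {p, q, r, s}  [seen]
∅ --0--> ∅  [seen]
∅ --1--> ∅  [seen]
∅ --2--> ∅  [seen]
{p, r} --0--> {p, q, r, s}  [seen]
{p, r} --1--> {q, s}  [new]
{p, r} --2--> {p, r}  [seen]
{q, s} --0--> {q, r, s}  [new]
{q, s} --1--> {p, r, s}  [new]
{q, s} --2--> {p, q, r, s}  [seen]
{q, r, s} --0--> {p, q, r, s}  [seen]
{q, r, s} --1--> {p, q, r, s}  [seen]
{q, r, s} --2--> {p, q, r, s}  [seen]
{p, r, s} --0--> {p, q, r, s}  [seen]
{p, r, s} --1--> {p, q, s}  [new]
{p, r, s} --2--> {p, r}  [seen]
{p, q, s} --0--> {p, q, r, s}  [seen]
{p, q, s} --1--> {p, r, s}  [seen]
{p, q, s} --2--> {p, q, r, s}  [seen]
Reachable DFA states: {p}, {p, q, r, s}, ∅, {p, r}, {q, s}, {q, r, s}, {p, r, s}, {p, q, s}.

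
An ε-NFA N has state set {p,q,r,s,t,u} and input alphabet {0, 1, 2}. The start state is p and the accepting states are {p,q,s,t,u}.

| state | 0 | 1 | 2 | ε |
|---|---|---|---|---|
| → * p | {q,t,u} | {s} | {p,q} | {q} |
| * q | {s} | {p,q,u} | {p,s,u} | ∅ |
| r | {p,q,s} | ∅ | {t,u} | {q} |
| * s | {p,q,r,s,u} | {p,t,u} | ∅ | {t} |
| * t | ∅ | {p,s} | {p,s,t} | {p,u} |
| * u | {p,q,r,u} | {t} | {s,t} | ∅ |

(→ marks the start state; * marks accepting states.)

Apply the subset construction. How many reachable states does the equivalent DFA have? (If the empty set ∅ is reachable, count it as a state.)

3

Start state of the DFA: {p,q} (ε-closure of the NFA start).
{p,q} --0--> {p,q,s,t,u}  [new]
{p,q} --1--> {p,q,s,t,u}  [seen]
{p,q} --2--> {p,q,s,t,u}  [seen]
{p,q,s,t,u} --0--> {p,q,r,s,t,u}  [new]
{p,q,s,t,u} --1--> {p,q,s,t,u}  [seen]
{p,q,s,t,u} --2--> {p,q,s,t,u}  [seen]
{p,q,r,s,t,u} --0--> {p,q,r,s,t,u}  [seen]
{p,q,r,s,t,u} --1--> {p,q,s,t,u}  [seen]
{p,q,r,s,t,u} --2--> {p,q,s,t,u}  [seen]
Reachable DFA states: {p,q}, {p,q,s,t,u}, {p,q,r,s,t,u}.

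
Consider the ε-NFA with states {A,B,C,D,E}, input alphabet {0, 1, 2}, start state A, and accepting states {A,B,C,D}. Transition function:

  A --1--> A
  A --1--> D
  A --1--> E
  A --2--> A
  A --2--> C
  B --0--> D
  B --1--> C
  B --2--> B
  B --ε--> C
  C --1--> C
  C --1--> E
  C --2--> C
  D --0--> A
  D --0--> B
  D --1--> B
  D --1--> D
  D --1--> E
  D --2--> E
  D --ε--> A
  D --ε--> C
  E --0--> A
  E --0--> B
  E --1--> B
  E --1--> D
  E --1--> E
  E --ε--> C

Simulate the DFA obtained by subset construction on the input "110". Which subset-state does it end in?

Start: {A}.
δ(A,1) = {A,D,E}.
Union: {A,D,E}.
ε-closure gives {A,C,D,E}.
After 1: {A,C,D,E}.
δ(A,1) = {A,D,E}; δ(C,1) = {C,E}; δ(D,1) = {B,D,E}; δ(E,1) = {B,D,E}.
Union: {A,B,C,D,E}.
After 1: {A,B,C,D,E}.
δ(A,0) = ∅; δ(B,0) = {D}; δ(C,0) = ∅; δ(D,0) = {A,B}; δ(E,0) = {A,B}.
Union: {A,B,D}.
ε-closure gives {A,B,C,D}.
After 0: {A,B,C,D}.

{A,B,C,D}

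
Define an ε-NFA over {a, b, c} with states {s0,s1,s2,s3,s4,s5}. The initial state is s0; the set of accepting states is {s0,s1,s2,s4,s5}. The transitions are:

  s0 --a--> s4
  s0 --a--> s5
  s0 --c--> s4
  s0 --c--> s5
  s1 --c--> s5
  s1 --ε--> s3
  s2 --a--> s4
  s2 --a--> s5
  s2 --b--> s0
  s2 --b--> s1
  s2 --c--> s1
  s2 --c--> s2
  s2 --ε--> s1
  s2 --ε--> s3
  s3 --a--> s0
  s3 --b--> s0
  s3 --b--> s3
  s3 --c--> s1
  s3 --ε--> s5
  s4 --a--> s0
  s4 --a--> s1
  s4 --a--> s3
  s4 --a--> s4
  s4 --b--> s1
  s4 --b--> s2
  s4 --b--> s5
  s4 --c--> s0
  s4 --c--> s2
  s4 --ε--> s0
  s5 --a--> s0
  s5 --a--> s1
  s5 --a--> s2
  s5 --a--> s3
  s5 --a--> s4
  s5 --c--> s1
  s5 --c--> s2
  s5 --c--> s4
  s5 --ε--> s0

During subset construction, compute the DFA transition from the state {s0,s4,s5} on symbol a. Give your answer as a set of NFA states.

δ(s0,a) = {s4,s5}; δ(s4,a) = {s0,s1,s3,s4}; δ(s5,a) = {s0,s1,s2,s3,s4}.
Union: {s0,s1,s2,s3,s4,s5}.

{s0,s1,s2,s3,s4,s5}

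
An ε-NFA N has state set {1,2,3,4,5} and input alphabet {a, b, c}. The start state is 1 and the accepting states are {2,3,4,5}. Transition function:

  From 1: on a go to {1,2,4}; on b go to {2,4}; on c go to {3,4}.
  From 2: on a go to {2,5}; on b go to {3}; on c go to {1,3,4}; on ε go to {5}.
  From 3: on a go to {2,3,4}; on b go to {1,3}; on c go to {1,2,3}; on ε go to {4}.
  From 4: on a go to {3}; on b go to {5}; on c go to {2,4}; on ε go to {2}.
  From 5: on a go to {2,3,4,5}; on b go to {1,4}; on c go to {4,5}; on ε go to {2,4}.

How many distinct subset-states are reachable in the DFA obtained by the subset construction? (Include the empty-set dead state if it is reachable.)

5

Start state of the DFA: {1} (ε-closure of the NFA start).
{1} --a--> {1,2,4,5}  [new]
{1} --b--> {2,4,5}  [new]
{1} --c--> {2,3,4,5}  [new]
{1,2,4,5} --a--> {1,2,3,4,5}  [new]
{1,2,4,5} --b--> {1,2,3,4,5}  [seen]
{1,2,4,5} --c--> {1,2,3,4,5}  [seen]
{2,4,5} --a--> {2,3,4,5}  [seen]
{2,4,5} --b--> {1,2,3,4,5}  [seen]
{2,4,5} --c--> {1,2,3,4,5}  [seen]
{2,3,4,5} --a--> {2,3,4,5}  [seen]
{2,3,4,5} --b--> {1,2,3,4,5}  [seen]
{2,3,4,5} --c--> {1,2,3,4,5}  [seen]
{1,2,3,4,5} --a--> {1,2,3,4,5}  [seen]
{1,2,3,4,5} --b--> {1,2,3,4,5}  [seen]
{1,2,3,4,5} --c--> {1,2,3,4,5}  [seen]
Reachable DFA states: {1}, {1,2,4,5}, {2,4,5}, {2,3,4,5}, {1,2,3,4,5}.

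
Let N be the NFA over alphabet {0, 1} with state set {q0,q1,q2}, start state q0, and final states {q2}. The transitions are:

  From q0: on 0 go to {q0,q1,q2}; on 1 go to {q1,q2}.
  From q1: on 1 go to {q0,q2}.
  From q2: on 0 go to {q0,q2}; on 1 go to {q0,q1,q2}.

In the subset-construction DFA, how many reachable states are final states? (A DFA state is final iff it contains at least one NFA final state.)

3

Start state of the DFA: {q0}.
{q0} --0--> {q0,q1,q2}  [new]
{q0} --1--> {q1,q2}  [new]
{q0,q1,q2} --0--> {q0,q1,q2}  [seen]
{q0,q1,q2} --1--> {q0,q1,q2}  [seen]
{q1,q2} --0--> {q0,q2}  [new]
{q1,q2} --1--> {q0,q1,q2}  [seen]
{q0,q2} --0--> {q0,q1,q2}  [seen]
{q0,q2} --1--> {q0,q1,q2}  [seen]
Reachable DFA states: {q0}, {q0,q1,q2}, {q1,q2}, {q0,q2}.
Accepting DFA states (contain an NFA accepting state): {q0,q1,q2}, {q1,q2}, {q0,q2}.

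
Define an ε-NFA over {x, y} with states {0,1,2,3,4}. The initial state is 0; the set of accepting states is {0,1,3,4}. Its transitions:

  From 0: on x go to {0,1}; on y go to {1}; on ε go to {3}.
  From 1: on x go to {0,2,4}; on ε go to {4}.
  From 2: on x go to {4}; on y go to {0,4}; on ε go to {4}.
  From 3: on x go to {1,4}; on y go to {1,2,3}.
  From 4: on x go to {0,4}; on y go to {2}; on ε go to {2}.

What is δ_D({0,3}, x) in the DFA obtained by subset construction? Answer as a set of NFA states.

δ(0,x) = {0,1}; δ(3,x) = {1,4}.
Union: {0,1,4}.
ε-closure gives {0,1,2,3,4}.

{0,1,2,3,4}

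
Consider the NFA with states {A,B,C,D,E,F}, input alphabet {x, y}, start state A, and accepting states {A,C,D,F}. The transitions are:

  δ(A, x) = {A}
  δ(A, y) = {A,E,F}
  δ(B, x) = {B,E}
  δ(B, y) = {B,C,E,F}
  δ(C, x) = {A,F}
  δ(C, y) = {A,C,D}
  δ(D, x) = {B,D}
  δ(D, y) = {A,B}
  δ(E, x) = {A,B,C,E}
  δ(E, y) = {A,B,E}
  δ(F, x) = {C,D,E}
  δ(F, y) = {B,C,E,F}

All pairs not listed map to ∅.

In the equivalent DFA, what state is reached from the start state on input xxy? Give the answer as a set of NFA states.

{A,E,F}

Start: {A}.
δ(A,x) = {A}.
Union: {A}.
After x: {A}.
δ(A,x) = {A}.
Union: {A}.
After x: {A}.
δ(A,y) = {A,E,F}.
Union: {A,E,F}.
After y: {A,E,F}.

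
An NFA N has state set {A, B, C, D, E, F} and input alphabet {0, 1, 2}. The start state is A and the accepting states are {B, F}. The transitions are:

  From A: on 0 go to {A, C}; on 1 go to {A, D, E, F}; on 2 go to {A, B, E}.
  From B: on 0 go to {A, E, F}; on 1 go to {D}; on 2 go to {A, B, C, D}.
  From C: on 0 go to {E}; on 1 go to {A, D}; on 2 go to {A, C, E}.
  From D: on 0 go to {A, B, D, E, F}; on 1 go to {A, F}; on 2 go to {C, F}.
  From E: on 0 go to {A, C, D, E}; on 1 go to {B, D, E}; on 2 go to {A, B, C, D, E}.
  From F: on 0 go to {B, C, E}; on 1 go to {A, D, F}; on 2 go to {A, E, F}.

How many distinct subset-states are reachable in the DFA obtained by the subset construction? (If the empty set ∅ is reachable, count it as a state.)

11

Start state of the DFA: {A}.
{A} --0--> {A, C}  [new]
{A} --1--> {A, D, E, F}  [new]
{A} --2--> {A, B, E}  [new]
{A, C} --0--> {A, C, E}  [new]
{A, C} --1--> {A, D, E, F}  [seen]
{A, C} --2--> {A, B, C, E}  [new]
{A, D, E, F} --0--> {A, B, C, D, E, F}  [new]
{A, D, E, F} --1--> {A, B, D, E, F}  [new]
{A, D, E, F} --2--> {A, B, C, D, E, F}  [seen]
{A, B, E} --0--> {A, C, D, E, F}  [new]
{A, B, E} --1--> {A, B, D, E, F}  [seen]
{A, B, E} --2--> {A, B, C, D, E}  [new]
{A, C, E} --0--> {A, C, D, E}  [new]
{A, C, E} --1--> {A, B, D, E, F}  [seen]
{A, C, E} --2--> {A, B, C, D, E}  [seen]
{A, B, C, E} --0--> {A, C, D, E, F}  [seen]
{A, B, C, E} --1--> {A, B, D, E, F}  [seen]
{A, B, C, E} --2--> {A, B, C, D, E}  [seen]
{A, B, C, D, E, F} --0--> {A, B, C, D, E, F}  [seen]
{A, B, C, D, E, F} --1--> {A, B, D, E, F}  [seen]
{A, B, C, D, E, F} --2--> {A, B, C, D, E, F}  [seen]
{A, B, D, E, F} --0--> {A, B, C, D, E, F}  [seen]
{A, B, D, E, F} --1--> {A, B, D, E, F}  [seen]
{A, B, D, E, F} --2--> {A, B, C, D, E, F}  [seen]
{A, C, D, E, F} --0--> {A, B, C, D, E, F}  [seen]
{A, C, D, E, F} --1--> {A, B, D, E, F}  [seen]
{A, C, D, E, F} --2--> {A, B, C, D, E, F}  [seen]
{A, B, C, D, E} --0--> {A, B, C, D, E, F}  [seen]
{A, B, C, D, E} --1--> {A, B, D, E, F}  [seen]
{A, B, C, D, E} --2--> {A, B, C, D, E, F}  [seen]
{A, C, D, E} --0--> {A, B, C, D, E, F}  [seen]
{A, C, D, E} --1--> {A, B, D, E, F}  [seen]
{A, C, D, E} --2--> {A, B, C, D, E, F}  [seen]
Reachable DFA states: {A}, {A, C}, {A, D, E, F}, {A, B, E}, {A, C, E}, {A, B, C, E}, {A, B, C, D, E, F}, {A, B, D, E, F}, {A, C, D, E, F}, {A, B, C, D, E}, {A, C, D, E}.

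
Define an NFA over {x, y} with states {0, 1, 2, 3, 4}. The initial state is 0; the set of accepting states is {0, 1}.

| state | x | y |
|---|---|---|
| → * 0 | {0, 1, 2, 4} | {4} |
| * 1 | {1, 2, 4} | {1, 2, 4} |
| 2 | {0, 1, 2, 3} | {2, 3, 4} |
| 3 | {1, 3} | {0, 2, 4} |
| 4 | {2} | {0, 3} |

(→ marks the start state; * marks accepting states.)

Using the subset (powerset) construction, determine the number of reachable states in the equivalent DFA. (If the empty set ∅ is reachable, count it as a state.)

10

Start state of the DFA: {0}.
{0} --x--> {0, 1, 2, 4}  [new]
{0} --y--> {4}  [new]
{0, 1, 2, 4} --x--> {0, 1, 2, 3, 4}  [new]
{0, 1, 2, 4} --y--> {0, 1, 2, 3, 4}  [seen]
{4} --x--> {2}  [new]
{4} --y--> {0, 3}  [new]
{0, 1, 2, 3, 4} --x--> {0, 1, 2, 3, 4}  [seen]
{0, 1, 2, 3, 4} --y--> {0, 1, 2, 3, 4}  [seen]
{2} --x--> {0, 1, 2, 3}  [new]
{2} --y--> {2, 3, 4}  [new]
{0, 3} --x--> {0, 1, 2, 3, 4}  [seen]
{0, 3} --y--> {0, 2, 4}  [new]
{0, 1, 2, 3} --x--> {0, 1, 2, 3, 4}  [seen]
{0, 1, 2, 3} --y--> {0, 1, 2, 3, 4}  [seen]
{2, 3, 4} --x--> {0, 1, 2, 3}  [seen]
{2, 3, 4} --y--> {0, 2, 3, 4}  [new]
{0, 2, 4} --x--> {0, 1, 2, 3, 4}  [seen]
{0, 2, 4} --y--> {0, 2, 3, 4}  [seen]
{0, 2, 3, 4} --x--> {0, 1, 2, 3, 4}  [seen]
{0, 2, 3, 4} --y--> {0, 2, 3, 4}  [seen]
Reachable DFA states: {0}, {0, 1, 2, 4}, {4}, {0, 1, 2, 3, 4}, {2}, {0, 3}, {0, 1, 2, 3}, {2, 3, 4}, {0, 2, 4}, {0, 2, 3, 4}.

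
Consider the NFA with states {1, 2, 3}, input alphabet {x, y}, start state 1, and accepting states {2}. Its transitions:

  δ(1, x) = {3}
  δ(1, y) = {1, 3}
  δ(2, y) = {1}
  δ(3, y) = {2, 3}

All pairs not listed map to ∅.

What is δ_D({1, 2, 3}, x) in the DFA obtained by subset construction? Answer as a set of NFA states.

{3}

δ(1,x) = {3}; δ(2,x) = ∅; δ(3,x) = ∅.
Union: {3}.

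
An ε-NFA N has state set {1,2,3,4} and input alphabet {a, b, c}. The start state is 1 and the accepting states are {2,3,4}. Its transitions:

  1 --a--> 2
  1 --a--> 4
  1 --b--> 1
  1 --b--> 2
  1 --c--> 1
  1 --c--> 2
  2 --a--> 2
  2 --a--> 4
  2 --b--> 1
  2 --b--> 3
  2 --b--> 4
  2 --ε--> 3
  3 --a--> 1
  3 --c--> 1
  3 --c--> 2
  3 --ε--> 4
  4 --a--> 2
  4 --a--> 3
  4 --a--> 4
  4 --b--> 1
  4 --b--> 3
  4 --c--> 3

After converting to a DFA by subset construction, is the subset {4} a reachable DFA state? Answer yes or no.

Start state of the DFA: {1} (ε-closure of the NFA start).
{1} --a--> {2,3,4}  [new]
{1} --b--> {1,2,3,4}  [new]
{1} --c--> {1,2,3,4}  [seen]
{2,3,4} --a--> {1,2,3,4}  [seen]
{2,3,4} --b--> {1,3,4}  [new]
{2,3,4} --c--> {1,2,3,4}  [seen]
{1,2,3,4} --a--> {1,2,3,4}  [seen]
{1,2,3,4} --b--> {1,2,3,4}  [seen]
{1,2,3,4} --c--> {1,2,3,4}  [seen]
{1,3,4} --a--> {1,2,3,4}  [seen]
{1,3,4} --b--> {1,2,3,4}  [seen]
{1,3,4} --c--> {1,2,3,4}  [seen]
Reachable DFA states: {1}, {2,3,4}, {1,2,3,4}, {1,3,4}.
{4} is not among them.

no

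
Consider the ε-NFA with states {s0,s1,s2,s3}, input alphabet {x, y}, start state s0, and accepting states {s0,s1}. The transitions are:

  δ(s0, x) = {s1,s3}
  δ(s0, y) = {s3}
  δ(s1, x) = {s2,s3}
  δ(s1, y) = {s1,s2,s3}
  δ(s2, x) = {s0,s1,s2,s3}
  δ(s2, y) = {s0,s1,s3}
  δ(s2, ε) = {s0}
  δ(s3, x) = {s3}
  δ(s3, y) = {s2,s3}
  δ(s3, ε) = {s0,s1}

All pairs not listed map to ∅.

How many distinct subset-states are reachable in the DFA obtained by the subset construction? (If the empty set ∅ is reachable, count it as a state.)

Start state of the DFA: {s0} (ε-closure of the NFA start).
{s0} --x--> {s0,s1,s3}  [new]
{s0} --y--> {s0,s1,s3}  [seen]
{s0,s1,s3} --x--> {s0,s1,s2,s3}  [new]
{s0,s1,s3} --y--> {s0,s1,s2,s3}  [seen]
{s0,s1,s2,s3} --x--> {s0,s1,s2,s3}  [seen]
{s0,s1,s2,s3} --y--> {s0,s1,s2,s3}  [seen]
Reachable DFA states: {s0}, {s0,s1,s3}, {s0,s1,s2,s3}.

3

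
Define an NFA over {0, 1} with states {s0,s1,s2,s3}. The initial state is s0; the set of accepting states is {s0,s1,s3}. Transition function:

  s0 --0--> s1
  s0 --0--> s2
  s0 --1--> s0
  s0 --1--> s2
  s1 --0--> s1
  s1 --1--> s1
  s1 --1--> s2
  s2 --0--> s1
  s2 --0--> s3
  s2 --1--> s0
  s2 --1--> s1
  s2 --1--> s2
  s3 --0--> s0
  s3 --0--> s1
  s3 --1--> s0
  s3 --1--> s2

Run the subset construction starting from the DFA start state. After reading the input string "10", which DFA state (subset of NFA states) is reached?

{s1,s2,s3}

Start: {s0}.
δ(s0,1) = {s0,s2}.
Union: {s0,s2}.
After 1: {s0,s2}.
δ(s0,0) = {s1,s2}; δ(s2,0) = {s1,s3}.
Union: {s1,s2,s3}.
After 0: {s1,s2,s3}.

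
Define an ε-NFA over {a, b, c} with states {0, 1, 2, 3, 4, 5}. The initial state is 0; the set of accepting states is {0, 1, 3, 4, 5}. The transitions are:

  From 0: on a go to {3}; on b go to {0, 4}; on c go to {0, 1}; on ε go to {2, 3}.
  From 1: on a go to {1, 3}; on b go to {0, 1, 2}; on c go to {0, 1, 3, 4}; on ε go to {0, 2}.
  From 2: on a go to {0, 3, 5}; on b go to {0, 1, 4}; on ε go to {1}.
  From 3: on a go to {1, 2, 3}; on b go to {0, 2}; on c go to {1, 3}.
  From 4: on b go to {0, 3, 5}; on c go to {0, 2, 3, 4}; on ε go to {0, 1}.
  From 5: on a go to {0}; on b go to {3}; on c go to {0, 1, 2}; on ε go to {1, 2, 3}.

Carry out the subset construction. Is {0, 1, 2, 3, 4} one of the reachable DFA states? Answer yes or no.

Start state of the DFA: {0, 1, 2, 3} (ε-closure of the NFA start).
{0, 1, 2, 3} --a--> {0, 1, 2, 3, 5}  [new]
{0, 1, 2, 3} --b--> {0, 1, 2, 3, 4}  [new]
{0, 1, 2, 3} --c--> {0, 1, 2, 3, 4}  [seen]
{0, 1, 2, 3, 5} --a--> {0, 1, 2, 3, 5}  [seen]
{0, 1, 2, 3, 5} --b--> {0, 1, 2, 3, 4}  [seen]
{0, 1, 2, 3, 5} --c--> {0, 1, 2, 3, 4}  [seen]
{0, 1, 2, 3, 4} --a--> {0, 1, 2, 3, 5}  [seen]
{0, 1, 2, 3, 4} --b--> {0, 1, 2, 3, 4, 5}  [new]
{0, 1, 2, 3, 4} --c--> {0, 1, 2, 3, 4}  [seen]
{0, 1, 2, 3, 4, 5} --a--> {0, 1, 2, 3, 5}  [seen]
{0, 1, 2, 3, 4, 5} --b--> {0, 1, 2, 3, 4, 5}  [seen]
{0, 1, 2, 3, 4, 5} --c--> {0, 1, 2, 3, 4}  [seen]
Reachable DFA states: {0, 1, 2, 3}, {0, 1, 2, 3, 5}, {0, 1, 2, 3, 4}, {0, 1, 2, 3, 4, 5}.
{0, 1, 2, 3, 4} is among them.

yes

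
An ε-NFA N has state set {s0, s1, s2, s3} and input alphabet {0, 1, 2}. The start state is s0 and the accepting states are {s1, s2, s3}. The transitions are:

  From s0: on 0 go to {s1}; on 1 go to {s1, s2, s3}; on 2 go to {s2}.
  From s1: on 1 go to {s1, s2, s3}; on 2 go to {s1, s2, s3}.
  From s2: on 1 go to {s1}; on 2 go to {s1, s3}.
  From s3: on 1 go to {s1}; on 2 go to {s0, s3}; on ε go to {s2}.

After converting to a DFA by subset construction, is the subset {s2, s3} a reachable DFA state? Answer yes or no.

no

Start state of the DFA: {s0} (ε-closure of the NFA start).
{s0} --0--> {s1}  [new]
{s0} --1--> {s1, s2, s3}  [new]
{s0} --2--> {s2}  [new]
{s1} --0--> ∅  [new]
{s1} --1--> {s1, s2, s3}  [seen]
{s1} --2--> {s1, s2, s3}  [seen]
{s1, s2, s3} --0--> ∅  [seen]
{s1, s2, s3} --1--> {s1, s2, s3}  [seen]
{s1, s2, s3} --2--> {s0, s1, s2, s3}  [new]
{s2} --0--> ∅  [seen]
{s2} --1--> {s1}  [seen]
{s2} --2--> {s1, s2, s3}  [seen]
∅ --0--> ∅  [seen]
∅ --1--> ∅  [seen]
∅ --2--> ∅  [seen]
{s0, s1, s2, s3} --0--> {s1}  [seen]
{s0, s1, s2, s3} --1--> {s1, s2, s3}  [seen]
{s0, s1, s2, s3} --2--> {s0, s1, s2, s3}  [seen]
Reachable DFA states: {s0}, {s1}, {s1, s2, s3}, {s2}, ∅, {s0, s1, s2, s3}.
{s2, s3} is not among them.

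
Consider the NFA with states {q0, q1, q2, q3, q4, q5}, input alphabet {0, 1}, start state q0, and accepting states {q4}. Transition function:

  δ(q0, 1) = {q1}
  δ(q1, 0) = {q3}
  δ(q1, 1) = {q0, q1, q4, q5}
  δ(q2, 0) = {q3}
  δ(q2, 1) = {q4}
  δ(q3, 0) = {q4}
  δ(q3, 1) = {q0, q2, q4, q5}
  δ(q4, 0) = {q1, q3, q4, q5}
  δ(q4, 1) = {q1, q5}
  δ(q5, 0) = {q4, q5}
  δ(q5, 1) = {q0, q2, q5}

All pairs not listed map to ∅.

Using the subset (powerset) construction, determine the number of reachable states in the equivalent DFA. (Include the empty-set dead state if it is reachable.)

Start state of the DFA: {q0}.
{q0} --0--> ∅  [new]
{q0} --1--> {q1}  [new]
∅ --0--> ∅  [seen]
∅ --1--> ∅  [seen]
{q1} --0--> {q3}  [new]
{q1} --1--> {q0, q1, q4, q5}  [new]
{q3} --0--> {q4}  [new]
{q3} --1--> {q0, q2, q4, q5}  [new]
{q0, q1, q4, q5} --0--> {q1, q3, q4, q5}  [new]
{q0, q1, q4, q5} --1--> {q0, q1, q2, q4, q5}  [new]
{q4} --0--> {q1, q3, q4, q5}  [seen]
{q4} --1--> {q1, q5}  [new]
{q0, q2, q4, q5} --0--> {q1, q3, q4, q5}  [seen]
{q0, q2, q4, q5} --1--> {q0, q1, q2, q4, q5}  [seen]
{q1, q3, q4, q5} --0--> {q1, q3, q4, q5}  [seen]
{q1, q3, q4, q5} --1--> {q0, q1, q2, q4, q5}  [seen]
{q0, q1, q2, q4, q5} --0--> {q1, q3, q4, q5}  [seen]
{q0, q1, q2, q4, q5} --1--> {q0, q1, q2, q4, q5}  [seen]
{q1, q5} --0--> {q3, q4, q5}  [new]
{q1, q5} --1--> {q0, q1, q2, q4, q5}  [seen]
{q3, q4, q5} --0--> {q1, q3, q4, q5}  [seen]
{q3, q4, q5} --1--> {q0, q1, q2, q4, q5}  [seen]
Reachable DFA states: {q0}, ∅, {q1}, {q3}, {q0, q1, q4, q5}, {q4}, {q0, q2, q4, q5}, {q1, q3, q4, q5}, {q0, q1, q2, q4, q5}, {q1, q5}, {q3, q4, q5}.

11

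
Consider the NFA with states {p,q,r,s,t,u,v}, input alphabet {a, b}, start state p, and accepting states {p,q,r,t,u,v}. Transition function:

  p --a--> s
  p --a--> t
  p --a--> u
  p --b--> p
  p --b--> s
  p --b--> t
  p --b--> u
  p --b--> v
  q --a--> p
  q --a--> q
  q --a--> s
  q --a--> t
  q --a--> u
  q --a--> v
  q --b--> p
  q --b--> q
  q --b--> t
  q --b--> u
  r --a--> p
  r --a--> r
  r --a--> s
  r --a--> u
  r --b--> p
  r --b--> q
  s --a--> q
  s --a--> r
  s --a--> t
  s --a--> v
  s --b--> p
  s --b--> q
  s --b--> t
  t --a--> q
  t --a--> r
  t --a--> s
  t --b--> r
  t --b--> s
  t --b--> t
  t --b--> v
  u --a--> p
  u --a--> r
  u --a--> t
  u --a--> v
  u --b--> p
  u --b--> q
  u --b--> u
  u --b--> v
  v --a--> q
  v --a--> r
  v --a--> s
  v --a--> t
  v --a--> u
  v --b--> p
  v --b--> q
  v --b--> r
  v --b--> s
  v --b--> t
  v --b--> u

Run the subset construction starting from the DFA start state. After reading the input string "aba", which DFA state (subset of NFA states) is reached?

{p,q,r,s,t,u,v}

Start: {p}.
δ(p,a) = {s,t,u}.
Union: {s,t,u}.
After a: {s,t,u}.
δ(s,b) = {p,q,t}; δ(t,b) = {r,s,t,v}; δ(u,b) = {p,q,u,v}.
Union: {p,q,r,s,t,u,v}.
After b: {p,q,r,s,t,u,v}.
δ(p,a) = {s,t,u}; δ(q,a) = {p,q,s,t,u,v}; δ(r,a) = {p,r,s,u}; δ(s,a) = {q,r,t,v}; δ(t,a) = {q,r,s}; δ(u,a) = {p,r,t,v}; δ(v,a) = {q,r,s,t,u}.
Union: {p,q,r,s,t,u,v}.
After a: {p,q,r,s,t,u,v}.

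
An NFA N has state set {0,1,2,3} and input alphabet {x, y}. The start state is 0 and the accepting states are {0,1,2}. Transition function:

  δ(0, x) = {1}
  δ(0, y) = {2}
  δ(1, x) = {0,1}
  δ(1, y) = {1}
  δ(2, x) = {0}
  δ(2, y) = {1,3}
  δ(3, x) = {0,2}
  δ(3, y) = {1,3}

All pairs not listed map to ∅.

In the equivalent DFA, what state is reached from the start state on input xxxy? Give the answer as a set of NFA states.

{1,2}

Start: {0}.
δ(0,x) = {1}.
Union: {1}.
After x: {1}.
δ(1,x) = {0,1}.
Union: {0,1}.
After x: {0,1}.
δ(0,x) = {1}; δ(1,x) = {0,1}.
Union: {0,1}.
After x: {0,1}.
δ(0,y) = {2}; δ(1,y) = {1}.
Union: {1,2}.
After y: {1,2}.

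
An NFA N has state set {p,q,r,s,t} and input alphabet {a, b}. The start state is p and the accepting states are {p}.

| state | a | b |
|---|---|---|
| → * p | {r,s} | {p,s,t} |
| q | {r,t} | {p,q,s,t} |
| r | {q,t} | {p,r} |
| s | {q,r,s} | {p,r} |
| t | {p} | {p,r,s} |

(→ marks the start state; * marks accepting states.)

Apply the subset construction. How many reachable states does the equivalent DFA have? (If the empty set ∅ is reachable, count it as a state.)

Start state of the DFA: {p}.
{p} --a--> {r,s}  [new]
{p} --b--> {p,s,t}  [new]
{r,s} --a--> {q,r,s,t}  [new]
{r,s} --b--> {p,r}  [new]
{p,s,t} --a--> {p,q,r,s}  [new]
{p,s,t} --b--> {p,r,s,t}  [new]
{q,r,s,t} --a--> {p,q,r,s,t}  [new]
{q,r,s,t} --b--> {p,q,r,s,t}  [seen]
{p,r} --a--> {q,r,s,t}  [seen]
{p,r} --b--> {p,r,s,t}  [seen]
{p,q,r,s} --a--> {q,r,s,t}  [seen]
{p,q,r,s} --b--> {p,q,r,s,t}  [seen]
{p,r,s,t} --a--> {p,q,r,s,t}  [seen]
{p,r,s,t} --b--> {p,r,s,t}  [seen]
{p,q,r,s,t} --a--> {p,q,r,s,t}  [seen]
{p,q,r,s,t} --b--> {p,q,r,s,t}  [seen]
Reachable DFA states: {p}, {r,s}, {p,s,t}, {q,r,s,t}, {p,r}, {p,q,r,s}, {p,r,s,t}, {p,q,r,s,t}.

8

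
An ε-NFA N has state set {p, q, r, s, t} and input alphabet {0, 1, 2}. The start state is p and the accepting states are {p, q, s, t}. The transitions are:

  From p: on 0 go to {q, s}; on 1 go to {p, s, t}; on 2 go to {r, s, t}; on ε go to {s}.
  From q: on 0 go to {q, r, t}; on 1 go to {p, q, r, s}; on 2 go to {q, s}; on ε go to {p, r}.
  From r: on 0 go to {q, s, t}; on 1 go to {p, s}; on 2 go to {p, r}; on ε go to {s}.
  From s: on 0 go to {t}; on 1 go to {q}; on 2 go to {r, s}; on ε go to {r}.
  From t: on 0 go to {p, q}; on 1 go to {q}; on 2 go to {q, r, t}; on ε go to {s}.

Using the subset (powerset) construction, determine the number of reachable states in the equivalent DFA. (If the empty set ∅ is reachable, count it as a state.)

Start state of the DFA: {p, r, s} (ε-closure of the NFA start).
{p, r, s} --0--> {p, q, r, s, t}  [new]
{p, r, s} --1--> {p, q, r, s, t}  [seen]
{p, r, s} --2--> {p, r, s, t}  [new]
{p, q, r, s, t} --0--> {p, q, r, s, t}  [seen]
{p, q, r, s, t} --1--> {p, q, r, s, t}  [seen]
{p, q, r, s, t} --2--> {p, q, r, s, t}  [seen]
{p, r, s, t} --0--> {p, q, r, s, t}  [seen]
{p, r, s, t} --1--> {p, q, r, s, t}  [seen]
{p, r, s, t} --2--> {p, q, r, s, t}  [seen]
Reachable DFA states: {p, r, s}, {p, q, r, s, t}, {p, r, s, t}.

3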